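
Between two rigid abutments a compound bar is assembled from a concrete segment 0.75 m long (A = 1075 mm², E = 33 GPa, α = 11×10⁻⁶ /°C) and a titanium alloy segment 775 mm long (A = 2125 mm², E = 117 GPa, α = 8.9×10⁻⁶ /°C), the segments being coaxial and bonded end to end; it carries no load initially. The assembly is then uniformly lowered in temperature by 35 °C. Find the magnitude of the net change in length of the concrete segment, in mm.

Free thermal contraction of the whole bar: Σ αᵢΔT Lᵢ = 11×10⁻⁶×35×750 + 8.9×10⁻⁶×35×775 = 0.5302 mm.
Since the ends are fixed, an axial force P builds up, equal in every segment, with P · Σ Lᵢ/(AᵢEᵢ) = δ_free.
Σ Lᵢ/(AᵢEᵢ) = 750/(1075×33×10³) + 775/(2125×117×10³) = 2.426×10⁻⁵ mm/N.
P = 0.5302 / 2.426×10⁻⁵ = 21850 N = 21.85 kN, tensile.
For the concrete segment, free thermal change = 11×10⁻⁶×35×750 = 0.2888 mm and elastic change from P = 21850×750/(1075×33×10³) = 0.462 mm; these oppose, so the net change is 0.173 mm (segment lengthens).

|ΔL| ≈ 0.173 mm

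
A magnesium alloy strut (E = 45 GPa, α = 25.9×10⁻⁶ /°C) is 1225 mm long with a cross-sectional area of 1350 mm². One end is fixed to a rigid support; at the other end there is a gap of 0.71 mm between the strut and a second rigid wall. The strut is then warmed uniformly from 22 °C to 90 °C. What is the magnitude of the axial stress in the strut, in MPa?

Free thermal elongation = αΔT L = 25.9×10⁻⁶ × 68 × 1225 = 2.157 mm.
This exceeds the 0.71 mm gap, so the wall pushes back. The portion of expansion that must be recovered elastically is δ_free − gap = 2.157 − 0.71 = 1.447 mm.
So σ = E(δ_free − g)/L = 45×10³ × 1.447/1225 = 53.17 MPa.

σ ≈ 53.2 MPa (compressive)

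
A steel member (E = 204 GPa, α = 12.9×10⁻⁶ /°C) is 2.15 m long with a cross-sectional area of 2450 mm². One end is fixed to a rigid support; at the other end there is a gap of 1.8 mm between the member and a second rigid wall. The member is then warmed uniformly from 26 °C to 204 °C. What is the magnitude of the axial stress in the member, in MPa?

Free thermal elongation = αΔT L = 12.9×10⁻⁶ × 178 × 2150 = 4.937 mm.
The gap closes (δ_free > 1.8 mm) and the wall then resists a further 4.937 − 1.8 = 3.137 mm of expansion.
Compatibility: PL/(AE) = 3.137 mm, so σ = P/A = E × (3.137/2150) = 297.6 MPa.

σ ≈ 298 MPa (compressive)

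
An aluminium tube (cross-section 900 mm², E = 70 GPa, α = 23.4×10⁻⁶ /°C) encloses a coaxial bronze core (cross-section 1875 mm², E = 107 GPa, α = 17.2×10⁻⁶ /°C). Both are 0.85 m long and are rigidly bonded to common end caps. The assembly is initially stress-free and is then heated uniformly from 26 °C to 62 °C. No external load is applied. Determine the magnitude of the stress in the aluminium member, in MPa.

The aluminium has the larger α, so on heating it would change length more than the bronze if both were free. The rigid plates force a common final length, so the aluminium is put into compression and the bronze into tension, with equal and opposite forces P (no external load).
Compatibility of the two members (thermal + elastic change equal): (α₁ − α₂)ΔT = P·[1/(A₁E₁) + 1/(A₂E₂)].
|α₁ − α₂|·ΔT = 6.2×10⁻⁶ × 36 = 0.0002232.
1/(A₁E₁) + 1/(A₂E₂) = 1/(900×70×10³) + 1/(1875×107×10³) = 2.086×10⁻⁸ N⁻¹.
So P = 0.0002232 / 2.086×10⁻⁸ = 10.7 kN.
σ_{aluminium} = P/A₁ = 10700/900 = 11.89 MPa, compressive.

σ ≈ 11.9 MPa (compressive)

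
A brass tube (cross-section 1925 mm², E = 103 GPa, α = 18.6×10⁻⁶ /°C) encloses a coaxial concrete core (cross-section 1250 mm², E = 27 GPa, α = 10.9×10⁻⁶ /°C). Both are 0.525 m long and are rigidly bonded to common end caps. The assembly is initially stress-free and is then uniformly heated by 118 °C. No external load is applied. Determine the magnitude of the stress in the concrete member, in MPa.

The brass has the larger α, so on heating it would change length more than the concrete if both were free. The rigid plates force a common final length, so the brass is put into compression and the concrete into tension, with equal and opposite forces P (no external load).
Compatibility of the two members (thermal + elastic change equal): (α₁ − α₂)ΔT = P·[1/(A₁E₁) + 1/(A₂E₂)].
|α₁ − α₂|·ΔT = 7.7×10⁻⁶ × 118 = 0.0009086.
1/(A₁E₁) + 1/(A₂E₂) = 1/(1925×103×10³) + 1/(1250×27×10³) = 3.467×10⁻⁸ N⁻¹.
So P = 0.0009086 / 3.467×10⁻⁸ = 26.2 kN.
σ_{concrete} = P/A₂ = 26200/1250 = 20.96 MPa, tensile.

σ ≈ 21 MPa (tensile)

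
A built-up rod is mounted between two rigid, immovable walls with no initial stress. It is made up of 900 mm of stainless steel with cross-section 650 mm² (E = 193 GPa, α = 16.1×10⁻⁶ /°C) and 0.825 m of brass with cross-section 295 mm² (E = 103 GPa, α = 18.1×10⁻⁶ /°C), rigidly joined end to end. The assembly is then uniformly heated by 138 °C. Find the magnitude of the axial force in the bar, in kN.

If the supports were absent, the total length change would be Σ αᵢΔT Lᵢ = 16.1×10⁻⁶×138×900 + 18.1×10⁻⁶×138×825 = 4.06 mm.
The rigid supports impose zero overall length change; the single axial force P common to all segments must satisfy P Σ Lᵢ/(AᵢEᵢ) = δ_free.
The series flexibility is Σ Lᵢ/(AᵢEᵢ) = 900/(650×193×10³) + 825/(295×103×10³) = 3.433×10⁻⁵ mm/N.
P = 4.06 / 3.433×10⁻⁵ = 118300 N = 118.3 kN, compressive.

P ≈ 118 kN (compressive)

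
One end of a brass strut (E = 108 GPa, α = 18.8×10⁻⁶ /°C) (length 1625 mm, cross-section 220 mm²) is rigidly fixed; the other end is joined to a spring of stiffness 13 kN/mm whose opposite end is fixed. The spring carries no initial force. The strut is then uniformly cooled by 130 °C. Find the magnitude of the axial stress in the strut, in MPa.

The unrestrained thermal change is αΔT L = 18.8×10⁻⁶ × 130 × 1625 = 3.971 mm.
Let P be the tensile force in the spring. The strut extends elastically by PL/(AE) and the spring stretches by P/k; together these equal δ_free.
So P = δ_free / [L/(AE) + 1/k] = 3.971 / [ 1625/(220×108×10³) + 1/(13×10³) ].
P = 3.971 / 0.0001453 = 27330 N.
σ = P/A = 27330/220 = 124.2 MPa.

σ ≈ 124 MPa (tensile)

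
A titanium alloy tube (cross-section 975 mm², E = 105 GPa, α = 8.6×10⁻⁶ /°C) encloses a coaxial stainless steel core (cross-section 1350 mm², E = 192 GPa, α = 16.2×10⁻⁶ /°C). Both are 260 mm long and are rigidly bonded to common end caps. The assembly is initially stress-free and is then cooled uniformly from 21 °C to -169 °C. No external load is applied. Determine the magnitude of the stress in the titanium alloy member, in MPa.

The stainless steel has the larger α, so on cooling it would change length more than the titanium alloy if both were free. The rigid plates force a common final length, so the stainless steel is put into tension and the titanium alloy into compression, with equal and opposite forces P (no external load).
Compatibility of the two members (thermal + elastic change equal): (α₁ − α₂)ΔT = P·[1/(A₁E₁) + 1/(A₂E₂)].
|α₁ − α₂|·ΔT = 7.6×10⁻⁶ × 190 = 0.001444.
1/(A₁E₁) + 1/(A₂E₂) = 1/(975×105×10³) + 1/(1350×192×10³) = 1.363×10⁻⁸ N⁻¹.
P = 0.001444 / 1.363×10⁻⁸ = 106000 N = 106 kN.
σ_{titanium alloy} = P/A₁ = 106000/975 = 108.7 MPa, compressive.

σ ≈ 109 MPa (compressive)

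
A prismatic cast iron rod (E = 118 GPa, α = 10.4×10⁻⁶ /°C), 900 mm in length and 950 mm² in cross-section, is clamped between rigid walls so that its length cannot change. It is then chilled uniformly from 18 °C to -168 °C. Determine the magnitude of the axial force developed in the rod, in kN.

Full restraint means ε = 0, so the stress is σ = EαΔT = 118×10³ × 10.4×10⁻⁶ × 186 = 228.3 MPa.
Then P = σA = 228.3 × 950 mm² = 216.8 kN, tensile.

P ≈ 217 kN (tensile)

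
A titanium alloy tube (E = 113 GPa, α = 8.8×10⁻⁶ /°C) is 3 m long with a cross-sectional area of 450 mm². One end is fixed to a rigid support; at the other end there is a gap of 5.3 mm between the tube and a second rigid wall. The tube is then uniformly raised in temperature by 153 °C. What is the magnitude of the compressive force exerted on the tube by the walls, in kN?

P ≈ 0 kN

Free thermal elongation = αΔT L = 8.8×10⁻⁶ × 153 × 3000 = 4.039 mm.
This is smaller than the 5.3 mm clearance, so the tube expands freely without reaching the stop — the stress is zero.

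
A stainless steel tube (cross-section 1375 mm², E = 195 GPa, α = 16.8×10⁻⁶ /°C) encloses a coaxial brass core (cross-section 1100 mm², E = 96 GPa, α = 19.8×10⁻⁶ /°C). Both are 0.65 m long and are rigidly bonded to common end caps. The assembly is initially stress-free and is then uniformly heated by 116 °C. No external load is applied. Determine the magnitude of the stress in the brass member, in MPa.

σ ≈ 24 MPa (compressive)

The brass has the larger α, so on heating it would change length more than the stainless steel if both were free. The rigid plates force a common final length, so the brass is put into compression and the stainless steel into tension, with equal and opposite forces P (no external load).
Compatibility of the two members (thermal + elastic change equal): (α₁ − α₂)ΔT = P·[1/(A₁E₁) + 1/(A₂E₂)].
|α₁ − α₂|·ΔT = 3×10⁻⁶ × 116 = 0.000348.
1/(A₁E₁) + 1/(A₂E₂) = 1/(1375×195×10³) + 1/(1100×96×10³) = 1.32×10⁻⁸ N⁻¹.
So P = 0.000348 / 1.32×10⁻⁸ = 26.37 kN.
σ_{brass} = P/A₂ = 26370/1100 = 23.97 MPa, compressive.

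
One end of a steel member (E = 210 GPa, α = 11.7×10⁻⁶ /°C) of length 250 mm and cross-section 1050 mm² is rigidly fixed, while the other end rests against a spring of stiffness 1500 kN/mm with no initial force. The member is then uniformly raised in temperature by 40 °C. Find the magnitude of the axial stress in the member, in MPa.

The unrestrained thermal change is αΔT L = 11.7×10⁻⁶ × 40 × 250 = 0.117 mm.
Let P be the compressive force at the spring. The member shortens elastically by PL/(AE) and the spring compresses by P/k; together these equal δ_free.
P [ L/(AE) + 1/k ] = δ_free → P [ 250/(1050×210×10³) + 1/(1500×10³) ] = 0.117.
P = 0.117 / 1.8×10⁻⁶ = 64980 N.
σ = P/A = 64980/1050 = 61.89 MPa.

σ ≈ 61.9 MPa (compressive)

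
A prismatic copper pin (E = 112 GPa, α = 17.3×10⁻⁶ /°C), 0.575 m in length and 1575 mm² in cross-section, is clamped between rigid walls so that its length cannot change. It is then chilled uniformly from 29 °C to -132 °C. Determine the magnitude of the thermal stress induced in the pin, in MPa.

σ ≈ 312 MPa (tensile)

The supports are rigid, so the total axial strain is zero. The restrained thermal strain is ε = αΔT = 17.3×10⁻⁶ × 161 = 2785.3×10⁻⁶.
σ = EαΔT = 112×10³ × 17.3×10⁻⁶ × 161 = 312 MPa (tensile; the pin is trying to contract).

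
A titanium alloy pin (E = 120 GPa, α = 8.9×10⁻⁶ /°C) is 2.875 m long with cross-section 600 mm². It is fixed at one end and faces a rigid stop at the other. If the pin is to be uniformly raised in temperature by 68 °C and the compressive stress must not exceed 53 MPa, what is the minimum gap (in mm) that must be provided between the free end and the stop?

With no wall the pin would lengthen by αΔT L = 8.9×10⁻⁶ × 68 × 2875 = 1.74 mm.
A stress of 53 MPa corresponds to the wall pushing the pin back by σL/E = 53×2875/(120×10³) = 1.27 mm.
So the gap has to take up the difference, g_min = δ_free − σL/E = 1.74 − 1.27 = 0.4702 mm.

g ≈ 0.47 mm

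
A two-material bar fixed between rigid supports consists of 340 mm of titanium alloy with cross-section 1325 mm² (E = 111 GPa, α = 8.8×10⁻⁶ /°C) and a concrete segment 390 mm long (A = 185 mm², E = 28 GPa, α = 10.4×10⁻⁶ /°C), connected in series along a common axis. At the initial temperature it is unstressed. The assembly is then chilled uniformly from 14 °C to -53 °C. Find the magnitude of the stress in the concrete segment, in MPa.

σ ≈ 32.9 MPa (tensile)

If the supports were absent, the total length change would be Σ αᵢΔT Lᵢ = 8.8×10⁻⁶×67×340 + 10.4×10⁻⁶×67×390 = 0.4722 mm.
Since the ends are fixed, an axial force P builds up, equal in every segment, with P · Σ Lᵢ/(AᵢEᵢ) = δ_free.
Σ Lᵢ/(AᵢEᵢ) = 340/(1325×111×10³) + 390/(185×28×10³) = 7.76×10⁻⁵ mm/N.
So P = 0.4722 / 7.76×10⁻⁵ = 6.085 kN, tensile.
σ_{concrete} = P / A = 6085 / 185 = 32.89 MPa.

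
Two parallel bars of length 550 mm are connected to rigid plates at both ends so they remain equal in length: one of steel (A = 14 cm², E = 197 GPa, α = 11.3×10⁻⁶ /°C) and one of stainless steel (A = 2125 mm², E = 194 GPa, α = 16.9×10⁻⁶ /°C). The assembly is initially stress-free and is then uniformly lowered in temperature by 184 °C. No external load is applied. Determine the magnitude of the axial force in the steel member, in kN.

The stainless steel has the larger α, so on cooling it would change length more than the steel if both were free. The rigid plates force a common final length, so the stainless steel is put into tension and the steel into compression, with equal and opposite forces P (no external load).
Setting the final lengths equal and cancelling L: (α₁ − α₂)ΔT = P/(A₁E₁) + P/(A₂E₂).
|α₁ − α₂|·ΔT = 5.6×10⁻⁶ × 184 = 0.00103.
1/(A₁E₁) + 1/(A₂E₂) = 1/(1400×197×10³) + 1/(2125×194×10³) = 6.052×10⁻⁹ N⁻¹.
So P = 0.00103 / 6.052×10⁻⁹ = 170.3 kN.

P ≈ 170 kN (compressive in the steel)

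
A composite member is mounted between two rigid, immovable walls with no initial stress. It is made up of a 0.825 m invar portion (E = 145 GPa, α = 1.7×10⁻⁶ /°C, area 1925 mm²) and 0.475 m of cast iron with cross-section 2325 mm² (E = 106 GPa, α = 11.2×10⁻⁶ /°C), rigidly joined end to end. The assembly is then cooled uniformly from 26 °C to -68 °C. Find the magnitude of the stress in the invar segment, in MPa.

If the supports were absent, the total length change would be Σ αᵢΔT Lᵢ = 1.7×10⁻⁶×94×825 + 11.2×10⁻⁶×94×475 = 0.6319 mm.
Since the ends are fixed, an axial force P builds up, equal in every segment, with P · Σ Lᵢ/(AᵢEᵢ) = δ_free.
Σ Lᵢ/(AᵢEᵢ) = 825/(1925×145×10³) + 475/(2325×106×10³) = 4.883×10⁻⁶ mm/N.
P = 0.6319 / 4.883×10⁻⁶ = 129400 N = 129.4 kN, tensile.
σ_{invar} = P / A = 129400 / 1925 = 67.23 MPa.

σ ≈ 67.2 MPa (tensile)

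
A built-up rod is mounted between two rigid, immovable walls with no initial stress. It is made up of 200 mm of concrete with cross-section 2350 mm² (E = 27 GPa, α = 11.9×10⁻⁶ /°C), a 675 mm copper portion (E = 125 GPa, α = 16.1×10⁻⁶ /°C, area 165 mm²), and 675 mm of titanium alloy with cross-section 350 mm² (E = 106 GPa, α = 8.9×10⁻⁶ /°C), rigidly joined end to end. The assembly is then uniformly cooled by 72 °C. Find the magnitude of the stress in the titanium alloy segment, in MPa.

σ ≈ 73.3 MPa (tensile)

Free thermal contraction of the whole bar: Σ αᵢΔT Lᵢ = 11.9×10⁻⁶×72×200 + 16.1×10⁻⁶×72×675 + 8.9×10⁻⁶×72×675 = 1.386 mm.
The rigid supports impose zero overall length change; the single axial force P common to all segments must satisfy P Σ Lᵢ/(AᵢEᵢ) = δ_free.
The series flexibility is Σ Lᵢ/(AᵢEᵢ) = 200/(2350×27×10³) + 675/(165×125×10³) + 675/(350×106×10³) = 5.407×10⁻⁵ mm/N.
Hence P = δ_free / Σ(L/AE) = 1.386/5.407×10⁻⁵ = 25.64 kN (tensile).
σ_{titanium alloy} = P / A = 25640 / 350 = 73.25 MPa.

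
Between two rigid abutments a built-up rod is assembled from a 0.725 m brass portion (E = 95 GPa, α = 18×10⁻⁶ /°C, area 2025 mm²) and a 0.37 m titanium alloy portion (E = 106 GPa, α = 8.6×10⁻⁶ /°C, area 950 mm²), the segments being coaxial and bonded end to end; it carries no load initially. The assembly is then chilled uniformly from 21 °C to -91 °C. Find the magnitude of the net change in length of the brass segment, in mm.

Free thermal contraction of the whole bar: Σ αᵢΔT Lᵢ = 18×10⁻⁶×112×725 + 8.6×10⁻⁶×112×370 = 1.818 mm.
The rigid supports impose zero overall length change; the single axial force P common to all segments must satisfy P Σ Lᵢ/(AᵢEᵢ) = δ_free.
The series flexibility is Σ Lᵢ/(AᵢEᵢ) = 725/(2025×95×10³) + 370/(950×106×10³) = 7.443×10⁻⁶ mm/N.
P = 1.818 / 7.443×10⁻⁶ = 244300 N = 244.3 kN, tensile.
For the brass segment, free thermal change = 18×10⁻⁶×112×725 = 1.462 mm and elastic change from P = 244300×725/(2025×95×10³) = 0.9205 mm; these oppose, so the net change is 0.541 mm (segment shortens).

|ΔL| ≈ 0.541 mm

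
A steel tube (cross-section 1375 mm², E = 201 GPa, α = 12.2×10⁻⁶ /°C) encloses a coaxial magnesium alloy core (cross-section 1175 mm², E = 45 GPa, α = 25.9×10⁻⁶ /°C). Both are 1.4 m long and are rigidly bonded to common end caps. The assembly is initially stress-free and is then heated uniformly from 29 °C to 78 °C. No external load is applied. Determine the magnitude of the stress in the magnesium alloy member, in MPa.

σ ≈ 25.4 MPa (compressive)

Equilibrium of a rigid end plate with no external load gives equal and opposite internal forces ±P in the two members. Since α_{magnesium alloy} > α_{steel}, heating drives the magnesium alloy into compression and the steel into tension.
Compatibility of the two members (thermal + elastic change equal): (α₁ − α₂)ΔT = P·[1/(A₁E₁) + 1/(A₂E₂)].
|α₁ − α₂|·ΔT = 13.7×10⁻⁶ × 49 = 0.0006713.
1/(A₁E₁) + 1/(A₂E₂) = 1/(1375×201×10³) + 1/(1175×45×10³) = 2.253×10⁻⁸ N⁻¹.
P = 0.0006713 / 2.253×10⁻⁸ = 29790 N = 29.79 kN.
σ_{magnesium alloy} = P/A₂ = 29790/1175 = 25.36 MPa, compressive.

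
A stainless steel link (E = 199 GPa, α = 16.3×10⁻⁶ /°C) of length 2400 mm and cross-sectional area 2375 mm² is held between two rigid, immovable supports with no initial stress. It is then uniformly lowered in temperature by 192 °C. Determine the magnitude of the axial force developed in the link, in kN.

With zero net strain, σ = E·αΔT = 199 GPa × 16.3×10⁻⁶ × 192 = 622.8 MPa.
Axial force P = σA = 622.8 × 2375 = 1.479×10⁶ N = 1479 kN, tensile.

P ≈ 1480 kN (tensile)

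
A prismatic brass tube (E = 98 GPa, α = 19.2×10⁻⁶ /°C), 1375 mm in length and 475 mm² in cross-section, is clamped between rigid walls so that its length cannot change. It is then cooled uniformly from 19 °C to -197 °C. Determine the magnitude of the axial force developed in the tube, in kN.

P ≈ 193 kN (tensile)

The ends cannot move, so σ = EαΔT = 98×10³ × 19.2×10⁻⁶ × 216 = 406.4 MPa.
P = AEαΔT = 475 × 98×10³ × 19.2×10⁻⁶ × 216 = 193.1 kN (tensile).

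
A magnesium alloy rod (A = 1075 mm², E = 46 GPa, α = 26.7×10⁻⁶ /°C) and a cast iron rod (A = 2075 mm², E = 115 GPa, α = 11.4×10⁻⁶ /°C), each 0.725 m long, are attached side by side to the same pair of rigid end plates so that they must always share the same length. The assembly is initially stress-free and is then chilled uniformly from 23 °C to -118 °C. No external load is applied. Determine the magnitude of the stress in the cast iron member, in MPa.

The magnesium alloy has the larger α, so on cooling it would change length more than the cast iron if both were free. The rigid plates force a common final length, so the magnesium alloy is put into tension and the cast iron into compression, with equal and opposite forces P (no external load).
Compatibility of the two members (thermal + elastic change equal): (α₁ − α₂)ΔT = P·[1/(A₁E₁) + 1/(A₂E₂)].
|α₁ − α₂|·ΔT = 15.3×10⁻⁶ × 141 = 0.002157.
1/(A₁E₁) + 1/(A₂E₂) = 1/(1075×46×10³) + 1/(2075×115×10³) = 2.441×10⁻⁸ N⁻¹.
P = 0.002157 / 2.441×10⁻⁸ = 88370 N = 88.37 kN.
σ_{cast iron} = P/A₂ = 88370/2075 = 42.59 MPa, compressive.

σ ≈ 42.6 MPa (compressive)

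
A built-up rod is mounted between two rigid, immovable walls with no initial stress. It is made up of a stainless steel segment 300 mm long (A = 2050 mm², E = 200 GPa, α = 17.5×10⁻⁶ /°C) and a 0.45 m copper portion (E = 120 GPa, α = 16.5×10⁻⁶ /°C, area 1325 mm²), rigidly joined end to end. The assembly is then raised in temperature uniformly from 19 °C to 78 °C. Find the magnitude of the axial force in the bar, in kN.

P ≈ 210 kN (compressive)

If the supports were absent, the total length change would be Σ αᵢΔT Lᵢ = 17.5×10⁻⁶×59×300 + 16.5×10⁻⁶×59×450 = 0.7478 mm.
Since the ends are fixed, an axial force P builds up, equal in every segment, with P · Σ Lᵢ/(AᵢEᵢ) = δ_free.
The series flexibility is Σ Lᵢ/(AᵢEᵢ) = 300/(2050×200×10³) + 450/(1325×120×10³) = 3.562×10⁻⁶ mm/N.
Hence P = δ_free / Σ(L/AE) = 0.7478/3.562×10⁻⁶ = 210 kN (compressive).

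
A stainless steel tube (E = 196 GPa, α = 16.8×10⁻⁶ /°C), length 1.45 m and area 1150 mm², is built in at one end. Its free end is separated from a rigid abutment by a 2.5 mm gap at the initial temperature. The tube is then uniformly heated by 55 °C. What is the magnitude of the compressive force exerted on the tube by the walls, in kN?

If the wall were absent the tube would grow by αΔT L = 16.8×10⁻⁶ × 55 × 1450 = 1.34 mm.
Since δ_free = 1.34 mm is less than the 2.5 mm gap, the tube never touches the wall. No axial force develops.

P ≈ 0 kN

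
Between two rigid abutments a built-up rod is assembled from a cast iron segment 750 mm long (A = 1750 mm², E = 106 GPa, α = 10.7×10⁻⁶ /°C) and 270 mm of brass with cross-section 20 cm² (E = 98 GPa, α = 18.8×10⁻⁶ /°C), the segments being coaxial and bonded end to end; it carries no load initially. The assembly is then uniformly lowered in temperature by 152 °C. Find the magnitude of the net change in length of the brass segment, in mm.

Free thermal contraction of the whole bar: Σ αᵢΔT Lᵢ = 10.7×10⁻⁶×152×750 + 18.8×10⁻⁶×152×270 = 1.991 mm.
The walls prevent any net length change, so an axial force P (same in every segment) develops. Compatibility: P · Σ Lᵢ/(AᵢEᵢ) = δ_free.
Σ Lᵢ/(AᵢEᵢ) = 750/(1750×106×10³) + 270/(2000×98×10³) = 5.421×10⁻⁶ mm/N.
P = 1.991 / 5.421×10⁻⁶ = 367400 N = 367.4 kN, tensile.
For the brass segment, free thermal change = 18.8×10⁻⁶×152×270 = 0.7716 mm and elastic change from P = 367400×270/(2000×98×10³) = 0.5061 mm; these oppose, so the net change is 0.265 mm (segment shortens).

|ΔL| ≈ 0.265 mm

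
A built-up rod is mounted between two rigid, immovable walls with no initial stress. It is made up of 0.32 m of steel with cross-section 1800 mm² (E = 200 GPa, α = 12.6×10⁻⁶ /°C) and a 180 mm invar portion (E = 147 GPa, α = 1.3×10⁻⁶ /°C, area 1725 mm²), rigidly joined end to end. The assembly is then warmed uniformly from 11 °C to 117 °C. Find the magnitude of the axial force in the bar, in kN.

If the supports were absent, the total length change would be Σ αᵢΔT Lᵢ = 12.6×10⁻⁶×106×320 + 1.3×10⁻⁶×106×180 = 0.4522 mm.
The walls prevent any net length change, so an axial force P (same in every segment) develops. Compatibility: P · Σ Lᵢ/(AᵢEᵢ) = δ_free.
The series flexibility is Σ Lᵢ/(AᵢEᵢ) = 320/(1800×200×10³) + 180/(1725×147×10³) = 1.599×10⁻⁶ mm/N.
Hence P = δ_free / Σ(L/AE) = 0.4522/1.599×10⁻⁶ = 282.8 kN (compressive).

P ≈ 283 kN (compressive)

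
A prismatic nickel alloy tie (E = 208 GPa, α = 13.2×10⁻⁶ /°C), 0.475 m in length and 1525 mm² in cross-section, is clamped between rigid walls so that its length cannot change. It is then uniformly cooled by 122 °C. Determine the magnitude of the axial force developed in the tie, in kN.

P ≈ 511 kN (tensile)

Full restraint means ε = 0, so the stress is σ = EαΔT = 208×10³ × 13.2×10⁻⁶ × 122 = 335 MPa.
Axial force P = σA = 335 × 1525 = 510800 N = 510.8 kN, tensile.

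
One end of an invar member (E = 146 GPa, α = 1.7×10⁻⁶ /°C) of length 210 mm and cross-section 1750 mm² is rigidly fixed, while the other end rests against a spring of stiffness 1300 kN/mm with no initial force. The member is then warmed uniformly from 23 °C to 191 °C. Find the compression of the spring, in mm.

δ ≈ 0.029 mm

If the spring were absent the member would lengthen by αΔT L = 1.7×10⁻⁶ × 168 × 210 = 0.05998 mm.
With a force P in the spring, the elastic change of the member is PL/(AE) and that of the spring is P/k; compatibility requires their sum to equal δ_free.
P [ L/(AE) + 1/k ] = δ_free → P [ 210/(1750×146×10³) + 1/(1300×10³) ] = 0.05998.
P = 0.05998 / 1.591×10⁻⁶ = 37690 N.
Spring compression = P/k = 37690/(1300×10³) = 0.029 mm.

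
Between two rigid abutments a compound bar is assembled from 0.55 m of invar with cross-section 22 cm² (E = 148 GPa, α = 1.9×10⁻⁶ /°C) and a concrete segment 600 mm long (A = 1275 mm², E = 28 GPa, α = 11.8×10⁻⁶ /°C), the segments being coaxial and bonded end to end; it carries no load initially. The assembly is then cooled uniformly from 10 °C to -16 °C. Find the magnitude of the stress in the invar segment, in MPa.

With the walls removed the bar would change length by δ_free = Σ αᵢΔT Lᵢ = 1.9×10⁻⁶×26×550 + 11.8×10⁻⁶×26×600 = 0.2113 mm.
The walls prevent any net length change, so an axial force P (same in every segment) develops. Compatibility: P · Σ Lᵢ/(AᵢEᵢ) = δ_free.
Σ Lᵢ/(AᵢEᵢ) = 550/(2200×148×10³) + 600/(1275×28×10³) = 1.85×10⁻⁵ mm/N.
Hence P = δ_free / Σ(L/AE) = 0.2113/1.85×10⁻⁵ = 11.42 kN (tensile).
σ_{invar} = P / A = 11420 / 2200 = 5.192 MPa.

σ ≈ 5.19 MPa (tensile)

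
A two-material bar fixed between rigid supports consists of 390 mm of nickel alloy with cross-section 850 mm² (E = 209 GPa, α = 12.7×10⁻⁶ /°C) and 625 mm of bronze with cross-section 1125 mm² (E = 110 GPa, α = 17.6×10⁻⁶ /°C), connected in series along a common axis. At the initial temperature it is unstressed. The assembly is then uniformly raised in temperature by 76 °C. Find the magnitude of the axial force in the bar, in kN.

With the walls removed the bar would change length by δ_free = Σ αᵢΔT Lᵢ = 12.7×10⁻⁶×76×390 + 17.6×10⁻⁶×76×625 = 1.212 mm.
The walls prevent any net length change, so an axial force P (same in every segment) develops. Compatibility: P · Σ Lᵢ/(AᵢEᵢ) = δ_free.
The series flexibility is Σ Lᵢ/(AᵢEᵢ) = 390/(850×209×10³) + 625/(1125×110×10³) = 7.246×10⁻⁶ mm/N.
P = 1.212 / 7.246×10⁻⁶ = 167300 N = 167.3 kN, compressive.

P ≈ 167 kN (compressive)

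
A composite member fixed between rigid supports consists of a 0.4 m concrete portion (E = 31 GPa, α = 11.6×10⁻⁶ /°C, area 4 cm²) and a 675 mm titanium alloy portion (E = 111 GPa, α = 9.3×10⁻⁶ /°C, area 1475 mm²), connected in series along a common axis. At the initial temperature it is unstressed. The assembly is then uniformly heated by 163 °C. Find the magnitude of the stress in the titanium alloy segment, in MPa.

If the supports were absent, the total length change would be Σ αᵢΔT Lᵢ = 11.6×10⁻⁶×163×400 + 9.3×10⁻⁶×163×675 = 1.78 mm.
The walls prevent any net length change, so an axial force P (same in every segment) develops. Compatibility: P · Σ Lᵢ/(AᵢEᵢ) = δ_free.
Σ Lᵢ/(AᵢEᵢ) = 400/(400×31×10³) + 675/(1475×111×10³) = 3.638×10⁻⁵ mm/N.
P = 1.78 / 3.638×10⁻⁵ = 48910 N = 48.91 kN, compressive.
σ_{titanium alloy} = P / A = 48910 / 1475 = 33.16 MPa.

σ ≈ 33.2 MPa (compressive)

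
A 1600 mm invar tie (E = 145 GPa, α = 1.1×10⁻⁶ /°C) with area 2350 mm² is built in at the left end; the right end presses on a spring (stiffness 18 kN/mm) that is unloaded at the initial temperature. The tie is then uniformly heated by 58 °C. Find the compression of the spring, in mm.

Free thermal expansion: δ_free = αΔT L = 1.1×10⁻⁶ × 58 × 1600 = 0.1021 mm.
With a force P in the spring, the elastic change of the tie is PL/(AE) and that of the spring is P/k; compatibility requires their sum to equal δ_free.
So P = δ_free / [L/(AE) + 1/k] = 0.1021 / [ 1600/(2350×145×10³) + 1/(18×10³) ].
P = 0.1021 / 6.025×10⁻⁵ = 1694 N.
Spring compression = P/k = 1694/(18×10³) = 0.09412 mm.

δ ≈ 0.0941 mm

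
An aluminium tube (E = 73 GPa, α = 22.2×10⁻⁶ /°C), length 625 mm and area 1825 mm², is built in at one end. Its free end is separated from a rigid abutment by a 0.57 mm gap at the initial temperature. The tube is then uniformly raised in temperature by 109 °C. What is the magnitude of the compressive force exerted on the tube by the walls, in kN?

Free thermal elongation = αΔT L = 22.2×10⁻⁶ × 109 × 625 = 1.512 mm.
After closing the 0.57 mm clearance, 1.512 − 0.57 = 0.9424 mm of expansion remains to be suppressed by the wall.
That suppressed elongation corresponds to σ = E·Δ/L = 73×10³ × 0.9424/625 = 110.1 MPa.
Force on the wall = σA = 110.1 × 1825 mm² = 200.9 kN.

P ≈ 201 kN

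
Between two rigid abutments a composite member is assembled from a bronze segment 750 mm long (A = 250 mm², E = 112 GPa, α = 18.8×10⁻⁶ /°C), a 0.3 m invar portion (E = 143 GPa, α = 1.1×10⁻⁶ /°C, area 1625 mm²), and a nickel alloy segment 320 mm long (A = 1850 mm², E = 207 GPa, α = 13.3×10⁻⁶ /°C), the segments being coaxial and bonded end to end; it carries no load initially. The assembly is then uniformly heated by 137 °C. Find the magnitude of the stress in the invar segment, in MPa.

σ ≈ 54.5 MPa (compressive)

Free thermal expansion of the whole bar: Σ αᵢΔT Lᵢ = 18.8×10⁻⁶×137×750 + 1.1×10⁻⁶×137×300 + 13.3×10⁻⁶×137×320 = 2.56 mm.
The walls prevent any net length change, so an axial force P (same in every segment) develops. Compatibility: P · Σ Lᵢ/(AᵢEᵢ) = δ_free.
Σ Lᵢ/(AᵢEᵢ) = 750/(250×112×10³) + 300/(1625×143×10³) + 320/(1850×207×10³) = 2.891×10⁻⁵ mm/N.
P = 2.56 / 2.891×10⁻⁵ = 88540 N = 88.54 kN, compressive.
σ_{invar} = P / A = 88540 / 1625 = 54.49 MPa.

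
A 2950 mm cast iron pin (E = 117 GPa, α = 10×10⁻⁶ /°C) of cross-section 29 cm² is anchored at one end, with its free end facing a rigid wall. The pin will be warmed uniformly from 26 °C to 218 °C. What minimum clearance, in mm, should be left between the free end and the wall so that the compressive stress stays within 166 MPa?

With no wall the pin would lengthen by αΔT L = 10×10⁻⁶ × 192 × 2950 = 5.664 mm.
At the allowable stress the elastic shortening the wall may impose is σL/E = 166 × 2950 / (117×10³) = 4.185 mm.
So the gap has to take up the difference, g_min = δ_free − σL/E = 5.664 − 4.185 = 1.479 mm.

g ≈ 1.48 mm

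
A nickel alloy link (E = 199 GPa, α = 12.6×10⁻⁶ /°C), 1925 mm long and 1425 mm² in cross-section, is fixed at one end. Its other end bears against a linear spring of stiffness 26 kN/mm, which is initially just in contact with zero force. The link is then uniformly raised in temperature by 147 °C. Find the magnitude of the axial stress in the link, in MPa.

σ ≈ 55.3 MPa (compressive)

Free thermal expansion: δ_free = αΔT L = 12.6×10⁻⁶ × 147 × 1925 = 3.565 mm.
With a force P in the spring, the elastic change of the link is PL/(AE) and that of the spring is P/k; compatibility requires their sum to equal δ_free.
So P = δ_free / [L/(AE) + 1/k] = 3.565 / [ 1925/(1425×199×10³) + 1/(26×10³) ].
P = 3.565 / 4.525×10⁻⁵ = 78800 N.
σ = P/A = 78800/1425 = 55.3 MPa.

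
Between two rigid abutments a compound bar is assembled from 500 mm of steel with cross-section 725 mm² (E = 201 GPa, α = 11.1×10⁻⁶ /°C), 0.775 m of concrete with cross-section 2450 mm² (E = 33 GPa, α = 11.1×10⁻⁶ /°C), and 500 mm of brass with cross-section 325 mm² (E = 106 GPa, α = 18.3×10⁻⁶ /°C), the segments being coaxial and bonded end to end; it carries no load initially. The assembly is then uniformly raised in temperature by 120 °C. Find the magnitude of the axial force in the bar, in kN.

P ≈ 102 kN (compressive)

With the walls removed the bar would change length by δ_free = Σ αᵢΔT Lᵢ = 11.1×10⁻⁶×120×500 + 11.1×10⁻⁶×120×775 + 18.3×10⁻⁶×120×500 = 2.796 mm.
The rigid supports impose zero overall length change; the single axial force P common to all segments must satisfy P Σ Lᵢ/(AᵢEᵢ) = δ_free.
The series flexibility is Σ Lᵢ/(AᵢEᵢ) = 500/(725×201×10³) + 775/(2450×33×10³) + 500/(325×106×10³) = 2.753×10⁻⁵ mm/N.
P = 2.796 / 2.753×10⁻⁵ = 101600 N = 101.6 kN, compressive.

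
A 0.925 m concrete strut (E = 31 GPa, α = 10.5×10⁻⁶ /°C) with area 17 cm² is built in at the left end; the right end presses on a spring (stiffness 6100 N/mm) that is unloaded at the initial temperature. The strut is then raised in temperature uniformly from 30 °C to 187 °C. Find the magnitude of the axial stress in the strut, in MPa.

The unrestrained thermal change is αΔT L = 10.5×10⁻⁶ × 157 × 925 = 1.525 mm.
Let P be the compressive force at the spring. The strut shortens elastically by PL/(AE) and the spring compresses by P/k; together these equal δ_free.
So P = δ_free / [L/(AE) + 1/k] = 1.525 / [ 925/(1700×31×10³) + 1/(6100) ].
P = 1.525 / 0.0001815 = 8402 N.
σ = P/A = 8402/1700 = 4.942 MPa.

σ ≈ 4.94 MPa (compressive)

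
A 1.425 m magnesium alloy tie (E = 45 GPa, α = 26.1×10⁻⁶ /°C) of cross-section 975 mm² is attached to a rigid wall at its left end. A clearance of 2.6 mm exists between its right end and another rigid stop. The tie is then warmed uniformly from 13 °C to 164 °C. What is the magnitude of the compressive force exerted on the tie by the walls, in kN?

P ≈ 92.9 kN

Unrestrained expansion: δ_free = αΔT L = 26.1×10⁻⁶ × 151 × 1425 = 5.616 mm.
The gap closes (δ_free > 2.6 mm) and the wall then resists a further 5.616 − 2.6 = 3.016 mm of expansion.
So σ = E(δ_free − g)/L = 45×10³ × 3.016/1425 = 95.24 MPa.
Force on the wall = σA = 95.24 × 975 mm² = 92.86 kN.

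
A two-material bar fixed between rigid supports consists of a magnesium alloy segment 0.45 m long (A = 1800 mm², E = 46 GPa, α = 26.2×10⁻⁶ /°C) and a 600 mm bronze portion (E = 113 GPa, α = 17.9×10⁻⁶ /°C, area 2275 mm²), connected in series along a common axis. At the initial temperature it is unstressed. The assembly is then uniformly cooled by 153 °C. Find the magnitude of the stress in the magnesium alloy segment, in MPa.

σ ≈ 247 MPa (tensile)

Free thermal contraction of the whole bar: Σ αᵢΔT Lᵢ = 26.2×10⁻⁶×153×450 + 17.9×10⁻⁶×153×600 = 3.447 mm.
The walls prevent any net length change, so an axial force P (same in every segment) develops. Compatibility: P · Σ Lᵢ/(AᵢEᵢ) = δ_free.
The series flexibility is Σ Lᵢ/(AᵢEᵢ) = 450/(1800×46×10³) + 600/(2275×113×10³) = 7.769×10⁻⁶ mm/N.
Hence P = δ_free / Σ(L/AE) = 3.447/7.769×10⁻⁶ = 443.7 kN (tensile).
σ_{magnesium alloy} = P / A = 443700 / 1800 = 246.5 MPa.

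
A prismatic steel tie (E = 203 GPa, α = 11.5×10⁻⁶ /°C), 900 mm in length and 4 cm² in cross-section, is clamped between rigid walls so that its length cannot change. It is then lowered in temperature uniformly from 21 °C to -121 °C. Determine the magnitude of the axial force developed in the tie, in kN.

P ≈ 133 kN (tensile)

With zero net strain, σ = E·αΔT = 203 GPa × 11.5×10⁻⁶ × 142 = 331.5 MPa.
Then P = σA = 331.5 × 400 mm² = 132.6 kN, tensile.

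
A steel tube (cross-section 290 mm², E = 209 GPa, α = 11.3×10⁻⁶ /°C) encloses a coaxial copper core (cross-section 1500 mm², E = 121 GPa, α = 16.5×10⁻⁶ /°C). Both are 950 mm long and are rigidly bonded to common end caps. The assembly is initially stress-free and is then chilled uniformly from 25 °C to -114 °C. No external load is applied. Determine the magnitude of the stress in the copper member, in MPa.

σ ≈ 21.9 MPa (tensile)

Equilibrium of a rigid end plate with no external load gives equal and opposite internal forces ±P in the two members. Since α_{copper} > α_{steel}, cooling drives the copper into tension and the steel into compression.
Equating the net (thermal + elastic) strains gives |α₁ − α₂|·ΔT = P·[1/(A₁E₁) + 1/(A₂E₂)].
|α₁ − α₂|·ΔT = 5.2×10⁻⁶ × 139 = 0.0007228.
1/(A₁E₁) + 1/(A₂E₂) = 1/(290×209×10³) + 1/(1500×121×10³) = 2.201×10⁻⁸ N⁻¹.
So P = 0.0007228 / 2.201×10⁻⁸ = 32.84 kN.
σ_{copper} = P/A₂ = 32840/1500 = 21.89 MPa, tensile.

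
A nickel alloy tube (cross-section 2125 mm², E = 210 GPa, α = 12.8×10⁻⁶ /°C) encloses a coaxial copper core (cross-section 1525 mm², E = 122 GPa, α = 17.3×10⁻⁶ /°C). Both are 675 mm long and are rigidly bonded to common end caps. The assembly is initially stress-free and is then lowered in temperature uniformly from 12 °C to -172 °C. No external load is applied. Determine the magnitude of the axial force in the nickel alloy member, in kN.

P ≈ 109 kN (compressive in the nickel alloy)

Both members must finish at the same length. With the larger α, the copper tends to over-contract; the plates restrain it, putting the copper in tension and the nickel alloy in compression. With no external load the two internal forces are equal and opposite, magnitude P.
Compatibility of the two members (thermal + elastic change equal): (α₁ − α₂)ΔT = P·[1/(A₁E₁) + 1/(A₂E₂)].
|α₁ − α₂|·ΔT = 4.5×10⁻⁶ × 184 = 0.000828.
1/(A₁E₁) + 1/(A₂E₂) = 1/(2125×210×10³) + 1/(1525×122×10³) = 7.616×10⁻⁹ N⁻¹.
P = 0.000828 / 7.616×10⁻⁹ = 108700 N = 108.7 kN.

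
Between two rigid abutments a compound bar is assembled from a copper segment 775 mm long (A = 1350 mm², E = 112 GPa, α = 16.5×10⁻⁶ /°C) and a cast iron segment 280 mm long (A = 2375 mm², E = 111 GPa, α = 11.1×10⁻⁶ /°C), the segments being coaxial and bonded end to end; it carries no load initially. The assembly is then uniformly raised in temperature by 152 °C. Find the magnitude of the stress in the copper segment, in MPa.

σ ≈ 289 MPa (compressive)

With the walls removed the bar would change length by δ_free = Σ αᵢΔT Lᵢ = 16.5×10⁻⁶×152×775 + 11.1×10⁻⁶×152×280 = 2.416 mm.
The rigid supports impose zero overall length change; the single axial force P common to all segments must satisfy P Σ Lᵢ/(AᵢEᵢ) = δ_free.
The series flexibility is Σ Lᵢ/(AᵢEᵢ) = 775/(1350×112×10³) + 280/(2375×111×10³) = 6.188×10⁻⁶ mm/N.
So P = 2.416 / 6.188×10⁻⁶ = 390.5 kN, compressive.
σ_{copper} = P / A = 390500 / 1350 = 289.2 MPa.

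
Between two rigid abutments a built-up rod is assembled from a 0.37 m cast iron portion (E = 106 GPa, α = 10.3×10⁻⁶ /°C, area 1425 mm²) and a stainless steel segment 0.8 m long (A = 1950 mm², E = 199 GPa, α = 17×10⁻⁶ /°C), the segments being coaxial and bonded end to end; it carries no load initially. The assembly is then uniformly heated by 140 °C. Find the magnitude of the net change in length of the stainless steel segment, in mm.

Free thermal expansion of the whole bar: Σ αᵢΔT Lᵢ = 10.3×10⁻⁶×140×370 + 17×10⁻⁶×140×800 = 2.438 mm.
The rigid supports impose zero overall length change; the single axial force P common to all segments must satisfy P Σ Lᵢ/(AᵢEᵢ) = δ_free.
Σ Lᵢ/(AᵢEᵢ) = 370/(1425×106×10³) + 800/(1950×199×10³) = 4.511×10⁻⁶ mm/N.
So P = 2.438 / 4.511×10⁻⁶ = 540.3 kN, compressive.
For the stainless steel segment, free thermal change = 17×10⁻⁶×140×800 = 1.904 mm and elastic change from P = 540300×800/(1950×199×10³) = 1.114 mm; these oppose, so the net change is 0.79 mm (segment lengthens).

|ΔL| ≈ 0.79 mm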